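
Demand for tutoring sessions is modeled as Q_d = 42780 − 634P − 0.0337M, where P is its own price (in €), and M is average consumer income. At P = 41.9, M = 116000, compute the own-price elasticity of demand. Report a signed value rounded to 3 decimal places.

-2.159

At the given values, Q_d = 42780 − 634(41.9) − 0.0337(116000) = 12306.2.
∂Q_d/∂P = −634.
E = (-634) × (41.9/12306.2) = -2.15863…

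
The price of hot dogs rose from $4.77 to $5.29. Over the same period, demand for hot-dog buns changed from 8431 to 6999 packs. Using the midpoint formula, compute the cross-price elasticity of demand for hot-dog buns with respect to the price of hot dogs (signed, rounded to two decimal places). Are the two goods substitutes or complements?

%ΔQ_{hot-dog buns} = (6999 − 8431)/avg = -1432/7715 = -0.185612…
%ΔP_{hot dogs} = (5.29 − 4.77)/avg = 0.52/5.03 = 0.103379…
E_cross = (-1432/7715) / (0.52/5.03) = -1.7954…
E_cross < 0 ⇒ the goods are complements.

-1.80; complements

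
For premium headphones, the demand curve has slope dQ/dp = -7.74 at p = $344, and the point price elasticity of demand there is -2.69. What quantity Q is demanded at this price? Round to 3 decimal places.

Ed = (dQ/dp)·(p/Q) ⇒ Q = (dQ/dp)·p/Ed = (-7.74)·344/(-2.69) = 989.79925…

989.799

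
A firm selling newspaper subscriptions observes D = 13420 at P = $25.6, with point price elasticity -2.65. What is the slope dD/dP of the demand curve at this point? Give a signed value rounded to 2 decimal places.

-1389.18

Ed = (dD/dP)·(P/D) ⇒ dD/dP = Ed·D/P = (-2.65)·13420/25.6 = -1389.1796…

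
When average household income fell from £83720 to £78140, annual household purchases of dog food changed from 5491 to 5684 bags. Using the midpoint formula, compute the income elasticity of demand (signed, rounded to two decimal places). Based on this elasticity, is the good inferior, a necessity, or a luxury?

-0.50; inferior

%ΔQ = (5684 − 5491)/[( 5491 + 5684)/2] = 193/5587.5 = 0.034541…
%ΔIncome = (78140 − 83720)/[( 83720 + 78140)/2] = -5580/80930 = -0.068948…
E_income = (193/5587.5) / (-5580/80930) = -0.5009…
E_income < 0 ⇒ inferior good.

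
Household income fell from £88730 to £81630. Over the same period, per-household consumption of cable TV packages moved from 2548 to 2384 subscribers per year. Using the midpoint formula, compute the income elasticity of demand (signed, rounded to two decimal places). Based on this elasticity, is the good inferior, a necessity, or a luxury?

%ΔQ = (2384 − 2548)/[( 2548 + 2384)/2] = -164/2466 = -0.066504…
%ΔIncome = (81630 − 88730)/[( 88730 + 81630)/2] = -7100/85180 = -0.083352…
E_income = (-164/2466) / (-7100/85180) = 0.7978…
0 < E_income < 1 ⇒ normal good, necessity.

0.80; necessity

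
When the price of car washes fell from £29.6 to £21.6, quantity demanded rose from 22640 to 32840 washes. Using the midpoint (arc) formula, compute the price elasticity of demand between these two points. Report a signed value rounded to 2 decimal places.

%ΔQ = (32840 − 22640) / [(22640 + 32840)/2] = 10200/27740 = 0.367700…
%ΔP = (21.6 − 29.6) / [(29.6 + 21.6)/2] = -8/25.6 = -0.3125
Arc Ed = %ΔQ / %ΔP = (10200/27740) / (-8/25.6) = -1.1766…

-1.18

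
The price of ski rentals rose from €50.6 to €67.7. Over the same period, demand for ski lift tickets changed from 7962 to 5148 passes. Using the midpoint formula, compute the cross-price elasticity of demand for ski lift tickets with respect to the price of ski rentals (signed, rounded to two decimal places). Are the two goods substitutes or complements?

-1.48; complements

%ΔQ_{ski lift tickets} = (5148 − 7962)/avg = -2814/6555 = -0.429290…
%ΔP_{ski rentals} = (67.7 − 50.6)/avg = 17.1/59.15 = 0.289095…
E_cross = (-2814/6555) / (17.1/59.15) = -1.4849…
E_cross < 0 ⇒ the goods are complements.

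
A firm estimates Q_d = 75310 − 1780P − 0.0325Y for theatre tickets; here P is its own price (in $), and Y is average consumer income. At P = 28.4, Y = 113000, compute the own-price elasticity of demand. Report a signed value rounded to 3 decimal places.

At the given values, Q_d = 75310 − 1780(28.4) − 0.0325(113000) = 21085.5.
∂Q_d/∂P = −1780.
E = (-1780) × (28.4/21085.5) = -2.39747…

-2.397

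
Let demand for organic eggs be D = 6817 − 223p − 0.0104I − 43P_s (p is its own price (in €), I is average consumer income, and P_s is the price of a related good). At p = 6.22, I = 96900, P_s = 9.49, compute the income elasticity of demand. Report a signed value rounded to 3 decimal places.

At the given values, D = 6817 − 223(6.22) − 0.0104(96900) − 43(9.49) = 4014.11.
∂D/∂I = -0.0104.
E = (-0.0104) × (96900/4014.11) = -0.25105…

-0.251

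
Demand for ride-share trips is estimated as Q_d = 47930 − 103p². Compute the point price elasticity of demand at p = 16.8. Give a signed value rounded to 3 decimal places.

-3.083

dQ_d/dp = −2·103·p = -3460.8. At p = 16.8, Q_d = 18859.28.
Ed = (dQ_d/dp)·(p/Q_d) = (-3460.8) × (16.8/18859.28) = -3.08290…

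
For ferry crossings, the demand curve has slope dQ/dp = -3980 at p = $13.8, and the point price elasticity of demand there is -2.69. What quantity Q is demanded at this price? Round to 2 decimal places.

Ed = (dQ/dp)·(p/Q) ⇒ Q = (dQ/dp)·p/Ed = (-3980)·13.8/(-2.69) = 20417.8438…

20417.84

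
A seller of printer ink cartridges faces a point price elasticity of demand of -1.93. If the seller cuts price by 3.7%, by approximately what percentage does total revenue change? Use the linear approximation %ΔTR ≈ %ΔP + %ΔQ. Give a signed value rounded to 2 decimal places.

%ΔQ ≈ Ed × %ΔP = (-1.93) × (-3.7%) = +7.1410%
%ΔTR ≈ %ΔP + %ΔQ = (-3.7%) + (+7.1410%) = +3.4410%

+3.44%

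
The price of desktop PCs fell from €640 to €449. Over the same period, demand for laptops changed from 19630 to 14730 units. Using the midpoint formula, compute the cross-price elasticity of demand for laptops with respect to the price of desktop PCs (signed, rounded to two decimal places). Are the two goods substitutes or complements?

%ΔQ_{laptops} = (14730 − 19630)/avg = -4900/17180 = -0.285215…
%ΔP_{desktop PCs} = (449 − 640)/avg = -191/544.5 = -0.350780…
E_cross = (-4900/17180) / (-191/544.5) = 0.8130…
E_cross > 0 ⇒ the goods are substitutes.

0.81; substitutes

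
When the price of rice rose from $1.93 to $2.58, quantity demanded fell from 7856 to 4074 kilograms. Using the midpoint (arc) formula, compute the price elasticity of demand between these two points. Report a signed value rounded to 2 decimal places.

-2.20

%ΔQ = (4074 − 7856) / [(7856 + 4074)/2] = -3782/5965 = -0.634031…
%ΔP = (2.58 − 1.93) / [(1.93 + 2.58)/2] = 0.65/2.255 = 0.288248…
Arc Ed = %ΔQ / %ΔP = (-3782/5965) / (0.65/2.255) = -2.1996…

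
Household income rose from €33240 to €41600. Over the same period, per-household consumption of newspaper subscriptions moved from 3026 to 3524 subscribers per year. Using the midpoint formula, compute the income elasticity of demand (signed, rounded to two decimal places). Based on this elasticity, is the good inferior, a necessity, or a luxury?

0.68; necessity

%ΔQ = (3524 − 3026)/[( 3026 + 3524)/2] = 498/3275 = 0.152061…
%ΔIncome = (41600 − 33240)/[( 33240 + 41600)/2] = 8360/37420 = 0.223409…
E_income = (498/3275) / (8360/37420) = 0.6806…
0 < E_income < 1 ⇒ normal good, necessity.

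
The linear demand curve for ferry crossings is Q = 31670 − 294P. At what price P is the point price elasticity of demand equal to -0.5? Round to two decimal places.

Ed = −294P/(31670 − 294P). Set this equal to -0.5:
294P = 0.5·(31670 − 294P) ⇒ 294P(1 + 0.5) = 0.5·31670
P = 0.5·31670 / (294·1.5) = 35.9070…

35.91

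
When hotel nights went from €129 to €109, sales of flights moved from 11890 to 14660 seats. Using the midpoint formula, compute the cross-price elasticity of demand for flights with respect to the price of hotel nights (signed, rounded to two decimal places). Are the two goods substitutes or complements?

-1.24; complements

%ΔQ_{flights} = (14660 − 11890)/avg = 2770/13275 = 0.208662…
%ΔP_{hotel nights} = (109 − 129)/avg = -20/119 = -0.168067…
E_cross = (2770/13275) / (-20/119) = -1.2415…
E_cross < 0 ⇒ the goods are complements.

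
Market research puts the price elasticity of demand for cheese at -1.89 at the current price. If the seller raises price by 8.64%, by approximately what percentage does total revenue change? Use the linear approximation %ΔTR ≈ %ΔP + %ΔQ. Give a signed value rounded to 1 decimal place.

-7.7%

%ΔQ ≈ Ed × %ΔP = (-1.89) × (+8.64%) = -16.3296%
%ΔTR ≈ %ΔP + %ΔQ = (+8.64%) + (-16.3296%) = -7.6896%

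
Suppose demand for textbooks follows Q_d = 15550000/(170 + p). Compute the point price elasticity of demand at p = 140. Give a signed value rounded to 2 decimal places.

-0.45

dQ_d/dp = −15550000/(170 + p)² = -161.811. At p = 140, Q_d = 50161.3.
Ed = (dQ_d/dp)·(p/Q_d) = (-161.811) × (140/50161.3) = -0.4516…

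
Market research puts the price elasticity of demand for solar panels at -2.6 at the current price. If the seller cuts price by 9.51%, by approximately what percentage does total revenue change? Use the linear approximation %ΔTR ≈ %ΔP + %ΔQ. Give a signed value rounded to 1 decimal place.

%ΔQ ≈ Ed × %ΔP = (-2.6) × (-9.51%) = +24.7260%
%ΔTR ≈ %ΔP + %ΔQ = (-9.51%) + (+24.7260%) = +15.2160%

+15.2%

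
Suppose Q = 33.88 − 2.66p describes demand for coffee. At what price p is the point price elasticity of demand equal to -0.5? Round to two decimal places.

Ed = −2.66p/(33.88 − 2.66p). Set this equal to -0.5:
2.66p = 0.5·(33.88 − 2.66p) ⇒ 2.66p(1 + 0.5) = 0.5·33.88
p = 0.5·33.88 / (2.66·1.5) = 4.2456…

4.25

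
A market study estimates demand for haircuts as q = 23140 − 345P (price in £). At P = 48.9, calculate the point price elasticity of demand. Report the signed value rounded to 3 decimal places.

dq/dP = −345. At P = 48.9, q = 23140 − 345(48.9) = 6269.5.
Ed = (dq/dP)·(P/q) = −345 × (48.9/6269.5) = -2.69088…

-2.691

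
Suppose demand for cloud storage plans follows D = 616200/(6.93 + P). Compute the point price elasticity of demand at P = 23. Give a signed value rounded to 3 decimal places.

-0.768

dD/dP = −616200/(6.93 + P)² = -687.873. At P = 23, D = 20588.
Ed = (dD/dP)·(P/D) = (-687.873) × (23/20588) = -0.76845…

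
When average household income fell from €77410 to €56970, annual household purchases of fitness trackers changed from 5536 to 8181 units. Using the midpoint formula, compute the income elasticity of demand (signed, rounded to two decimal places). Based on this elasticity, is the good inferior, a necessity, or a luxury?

-1.27; inferior

%ΔQ = (8181 − 5536)/[( 5536 + 8181)/2] = 2645/6858.5 = 0.385652…
%ΔIncome = (56970 − 77410)/[( 77410 + 56970)/2] = -20440/67190 = -0.304211…
E_income = (2645/6858.5) / (-20440/67190) = -1.2677…
E_income < 0 ⇒ inferior good.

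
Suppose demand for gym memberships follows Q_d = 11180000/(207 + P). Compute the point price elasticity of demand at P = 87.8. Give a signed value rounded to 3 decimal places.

dQ_d/dP = −11180000/(207 + P)² = -128.643. At P = 87.8, Q_d = 37924.
Ed = (dQ_d/dP)·(P/Q_d) = (-128.643) × (87.8/37924) = -0.29782…

-0.298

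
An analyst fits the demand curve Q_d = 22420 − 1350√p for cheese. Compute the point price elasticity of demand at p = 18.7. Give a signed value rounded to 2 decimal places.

-0.18

dQ_d/dp = −1350/(2√p) = -156.093. At p = 18.7, Q_d = 16582.1.
Ed = (dQ_d/dp)·(p/Q_d) = (-156.093) × (18.7/16582.1) = -0.1760…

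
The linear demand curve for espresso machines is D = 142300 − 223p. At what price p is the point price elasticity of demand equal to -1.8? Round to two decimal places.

410.22

Ed = −223p/(142300 − 223p). Set this equal to -1.8:
223p = 1.8·(142300 − 223p) ⇒ 223p(1 + 1.8) = 1.8·142300
p = 1.8·142300 / (223·2.8) = 410.2178…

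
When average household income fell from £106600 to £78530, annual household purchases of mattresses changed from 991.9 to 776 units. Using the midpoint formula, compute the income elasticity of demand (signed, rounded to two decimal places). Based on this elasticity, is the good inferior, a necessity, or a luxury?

0.81; necessity

%ΔQ = (776 − 991.9)/[( 991.9 + 776)/2] = -215.9/883.95 = -0.244244…
%ΔIncome = (78530 − 106600)/[( 106600 + 78530)/2] = -28070/92565 = -0.303246…
E_income = (-215.9/883.95) / (-28070/92565) = 0.8054…
0 < E_income < 1 ⇒ normal good, necessity.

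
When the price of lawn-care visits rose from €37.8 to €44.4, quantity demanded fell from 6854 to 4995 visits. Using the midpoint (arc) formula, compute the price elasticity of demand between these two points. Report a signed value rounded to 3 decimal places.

-1.954

%ΔQ = (4995 − 6854) / [(6854 + 4995)/2] = -1859/5924.5 = -0.313781…
%ΔP = (44.4 − 37.8) / [(37.8 + 44.4)/2] = 6.6/41.1 = 0.160583…
Arc Ed = %ΔQ / %ΔP = (-1859/5924.5) / (6.6/41.1) = -1.95400…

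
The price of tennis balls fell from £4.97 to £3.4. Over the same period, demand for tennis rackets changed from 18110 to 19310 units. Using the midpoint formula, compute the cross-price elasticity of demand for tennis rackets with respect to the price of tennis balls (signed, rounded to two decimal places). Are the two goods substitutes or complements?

-0.17; complements

%ΔQ_{tennis rackets} = (19310 − 18110)/avg = 1200/18710 = 0.064136…
%ΔP_{tennis balls} = (3.4 − 4.97)/avg = -1.57/4.185 = -0.375149…
E_cross = (1200/18710) / (-1.57/4.185) = -0.1709…
E_cross < 0 ⇒ the goods are complements.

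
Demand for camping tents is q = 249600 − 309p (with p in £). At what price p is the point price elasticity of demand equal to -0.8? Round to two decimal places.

Ed = −309p/(249600 − 309p). Set this equal to -0.8:
309p = 0.8·(249600 − 309p) ⇒ 309p(1 + 0.8) = 0.8·249600
p = 0.8·249600 / (309·1.8) = 359.0075…

359.01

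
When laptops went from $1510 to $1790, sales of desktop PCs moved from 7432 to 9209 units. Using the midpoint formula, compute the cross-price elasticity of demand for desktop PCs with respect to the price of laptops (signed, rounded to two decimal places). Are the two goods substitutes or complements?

%ΔQ_{desktop PCs} = (9209 − 7432)/avg = 1777/8320.5 = 0.213568…
%ΔP_{laptops} = (1790 − 1510)/avg = 280/1650 = 0.169696…
E_cross = (1777/8320.5) / (280/1650) = 1.2585…
E_cross > 0 ⇒ the goods are substitutes.

1.26; substitutes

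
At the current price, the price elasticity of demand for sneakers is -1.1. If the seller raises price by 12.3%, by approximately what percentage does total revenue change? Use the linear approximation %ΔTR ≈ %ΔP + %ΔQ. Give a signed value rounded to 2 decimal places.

%ΔQ ≈ Ed × %ΔP = (-1.1) × (+12.3%) = -13.5300%
%ΔTR ≈ %ΔP + %ΔQ = (+12.3%) + (-13.5300%) = -1.2300%

-1.23%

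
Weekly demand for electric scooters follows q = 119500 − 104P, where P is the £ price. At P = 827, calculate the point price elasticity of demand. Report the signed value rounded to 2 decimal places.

dq/dP = −104. At P = 827, q = 119500 − 104(827) = 33492.
Ed = (dq/dP)·(P/q) = −104 × (827/33492) = -2.5680…

-2.57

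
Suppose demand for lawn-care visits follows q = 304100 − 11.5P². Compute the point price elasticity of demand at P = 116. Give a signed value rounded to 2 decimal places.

dq/dP = −2·11.5·P = -2668. At P = 116, q = 149356.
Ed = (dq/dP)·(P/q) = (-2668) × (116/149356) = -2.0721…

-2.07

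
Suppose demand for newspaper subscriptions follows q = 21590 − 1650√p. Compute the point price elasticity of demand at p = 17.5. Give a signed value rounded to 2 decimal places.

-0.23

dq/dp = −1650/(2√p) = -197.213. At p = 17.5, q = 14687.6.
Ed = (dq/dp)·(p/q) = (-197.213) × (17.5/14687.6) = -0.2349…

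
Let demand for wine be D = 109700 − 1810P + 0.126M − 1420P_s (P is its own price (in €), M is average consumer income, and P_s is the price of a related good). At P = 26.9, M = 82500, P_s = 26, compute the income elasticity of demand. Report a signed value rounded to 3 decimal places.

At the given values, D = 109700 − 1810(26.9) + 0.126(82500) − 1420(26) = 34486.
∂D/∂M = 0.126.
E = (0.126) × (82500/34486) = 0.30142…

0.301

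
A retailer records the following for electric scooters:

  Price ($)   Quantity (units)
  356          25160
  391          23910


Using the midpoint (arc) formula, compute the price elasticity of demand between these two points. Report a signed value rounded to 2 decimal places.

%ΔQ = (23910 − 25160) / [(25160 + 23910)/2] = -1250/24535 = -0.050947…
%ΔP = (391 − 356) / [(356 + 391)/2] = 35/373.5 = 0.093708…
Arc Ed = %ΔQ / %ΔP = (-1250/24535) / (35/373.5) = -0.5436…

-0.54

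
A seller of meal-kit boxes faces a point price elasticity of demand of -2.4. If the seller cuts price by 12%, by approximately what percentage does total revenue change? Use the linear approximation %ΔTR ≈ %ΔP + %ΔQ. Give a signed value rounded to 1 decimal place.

+16.8%

%ΔQ ≈ Ed × %ΔP = (-2.4) × (-12%) = +28.8000%
%ΔTR ≈ %ΔP + %ΔQ = (-12%) + (+28.8000%) = +16.8000%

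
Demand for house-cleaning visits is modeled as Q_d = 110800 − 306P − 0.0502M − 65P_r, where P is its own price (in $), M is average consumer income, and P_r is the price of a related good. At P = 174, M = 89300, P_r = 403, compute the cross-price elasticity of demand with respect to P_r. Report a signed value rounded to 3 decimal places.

At the given values, Q_d = 110800 − 306(174) − 0.0502(89300) − 65(403) = 26878.14.
∂Q_d/∂P_r = -65.
E = (-65) × (403/26878.14) = -0.97458…

-0.975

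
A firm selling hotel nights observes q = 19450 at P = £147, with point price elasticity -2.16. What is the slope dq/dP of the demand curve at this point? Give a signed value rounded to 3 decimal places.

Ed = (dq/dP)·(P/q) ⇒ dq/dP = Ed·q/P = (-2.16)·19450/147 = -285.79591…

-285.796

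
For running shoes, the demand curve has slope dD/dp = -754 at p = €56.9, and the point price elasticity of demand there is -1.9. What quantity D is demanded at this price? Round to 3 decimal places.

Ed = (dD/dp)·(p/D) ⇒ D = (dD/dp)·p/Ed = (-754)·56.9/(-1.9) = 22580.31578…

22580.316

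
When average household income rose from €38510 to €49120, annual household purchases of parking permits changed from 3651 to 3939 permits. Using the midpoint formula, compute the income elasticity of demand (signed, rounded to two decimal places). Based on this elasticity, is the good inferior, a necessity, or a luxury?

%ΔQ = (3939 − 3651)/[( 3651 + 3939)/2] = 288/3795 = 0.075889…
%ΔIncome = (49120 − 38510)/[( 38510 + 49120)/2] = 10610/43815 = 0.242154…
E_income = (288/3795) / (10610/43815) = 0.3133…
0 < E_income < 1 ⇒ normal good, necessity.

0.31; necessity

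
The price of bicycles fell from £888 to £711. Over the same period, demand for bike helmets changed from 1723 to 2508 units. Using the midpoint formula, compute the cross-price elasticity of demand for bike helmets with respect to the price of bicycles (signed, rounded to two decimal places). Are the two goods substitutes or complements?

%ΔQ_{bike helmets} = (2508 − 1723)/avg = 785/2115.5 = 0.371070…
%ΔP_{bicycles} = (711 − 888)/avg = -177/799.5 = -0.221388…
E_cross = (785/2115.5) / (-177/799.5) = -1.6761…
E_cross < 0 ⇒ the goods are complements.

-1.68; complements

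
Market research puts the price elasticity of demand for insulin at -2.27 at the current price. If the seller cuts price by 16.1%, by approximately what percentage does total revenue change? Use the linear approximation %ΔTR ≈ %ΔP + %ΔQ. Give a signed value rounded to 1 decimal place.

+20.4%

%ΔQ ≈ Ed × %ΔP = (-2.27) × (-16.1%) = +36.5470%
%ΔTR ≈ %ΔP + %ΔQ = (-16.1%) + (+36.5470%) = +20.4470%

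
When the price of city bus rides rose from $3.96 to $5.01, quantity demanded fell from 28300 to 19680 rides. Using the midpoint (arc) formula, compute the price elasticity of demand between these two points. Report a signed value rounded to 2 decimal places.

%ΔQ = (19680 − 28300) / [(28300 + 19680)/2] = -8620/23990 = -0.359316…
%ΔP = (5.01 − 3.96) / [(3.96 + 5.01)/2] = 1.05/4.485 = 0.234113…
Arc Ed = %ΔQ / %ΔP = (-8620/23990) / (1.05/4.485) = -1.5347…

-1.53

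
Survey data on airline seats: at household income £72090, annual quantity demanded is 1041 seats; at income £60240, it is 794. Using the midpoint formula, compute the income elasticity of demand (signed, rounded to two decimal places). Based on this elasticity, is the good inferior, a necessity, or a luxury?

%ΔQ = (794 − 1041)/[( 1041 + 794)/2] = -247/917.5 = -0.269209…
%ΔIncome = (60240 − 72090)/[( 72090 + 60240)/2] = -11850/66165 = -0.179097…
E_income = (-247/917.5) / (-11850/66165) = 1.5031…
E_income > 1 ⇒ normal good, luxury.

1.50; luxury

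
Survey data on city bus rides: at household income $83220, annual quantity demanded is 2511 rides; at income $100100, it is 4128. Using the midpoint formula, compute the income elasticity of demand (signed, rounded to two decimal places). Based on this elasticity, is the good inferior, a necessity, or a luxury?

%ΔQ = (4128 − 2511)/[( 2511 + 4128)/2] = 1617/3319.5 = 0.487121…
%ΔIncome = (100100 − 83220)/[( 83220 + 100100)/2] = 16880/91660 = 0.184158…
E_income = (1617/3319.5) / (16880/91660) = 2.6451…
E_income > 1 ⇒ normal good, luxury.

2.65; luxury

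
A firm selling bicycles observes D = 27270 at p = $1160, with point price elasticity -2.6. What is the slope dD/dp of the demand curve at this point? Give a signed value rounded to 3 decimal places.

-61.122

Ed = (dD/dp)·(p/D) ⇒ dD/dp = Ed·D/p = (-2.6)·27270/1160 = -61.12241…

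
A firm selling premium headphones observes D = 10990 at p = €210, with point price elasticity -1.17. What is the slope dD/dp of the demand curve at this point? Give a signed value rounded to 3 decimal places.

Ed = (dD/dp)·(p/D) ⇒ dD/dp = Ed·D/p = (-1.17)·10990/210 = -61.23

-61.230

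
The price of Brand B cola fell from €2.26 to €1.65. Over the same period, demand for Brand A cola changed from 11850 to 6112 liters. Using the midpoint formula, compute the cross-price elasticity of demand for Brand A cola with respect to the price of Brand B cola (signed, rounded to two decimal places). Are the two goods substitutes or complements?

%ΔQ_{Brand A cola} = (6112 − 11850)/avg = -5738/8981 = -0.638904…
%ΔP_{Brand B cola} = (1.65 − 2.26)/avg = -0.61/1.955 = -0.312020…
E_cross = (-5738/8981) / (-0.61/1.955) = 2.0476…
E_cross > 0 ⇒ the goods are substitutes.

2.05; substitutes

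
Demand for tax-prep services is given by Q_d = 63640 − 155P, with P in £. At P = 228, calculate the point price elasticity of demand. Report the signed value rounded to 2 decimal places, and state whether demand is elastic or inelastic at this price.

dQ_d/dP = −155. At P = 228, Q_d = 63640 − 155(228) = 28300.
Ed = (dQ_d/dP)·(P/Q_d) = −155 × (228/28300) = -1.2487…
|Ed| = 1.25 > 1, so demand is elastic.

-1.25; elastic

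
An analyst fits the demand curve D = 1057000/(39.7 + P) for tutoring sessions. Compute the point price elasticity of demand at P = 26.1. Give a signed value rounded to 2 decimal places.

dD/dP = −1057000/(39.7 + P)² = -244.131. At P = 26.1, D = 16063.8.
Ed = (dD/dP)·(P/D) = (-244.131) × (26.1/16063.8) = -0.3966…

-0.40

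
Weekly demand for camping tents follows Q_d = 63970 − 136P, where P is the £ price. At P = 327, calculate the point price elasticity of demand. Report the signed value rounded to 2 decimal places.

dQ_d/dP = −136. At P = 327, Q_d = 63970 − 136(327) = 19498.
Ed = (dQ_d/dP)·(P/Q_d) = −136 × (327/19498) = -2.2808…

-2.28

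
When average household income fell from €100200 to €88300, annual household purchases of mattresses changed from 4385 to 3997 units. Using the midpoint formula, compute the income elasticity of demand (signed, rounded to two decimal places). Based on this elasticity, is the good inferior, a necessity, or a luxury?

0.73; necessity

%ΔQ = (3997 − 4385)/[( 4385 + 3997)/2] = -388/4191 = -0.092579…
%ΔIncome = (88300 − 100200)/[( 100200 + 88300)/2] = -11900/94250 = -0.126259…
E_income = (-388/4191) / (-11900/94250) = 0.7332…
0 < E_income < 1 ⇒ normal good, necessity.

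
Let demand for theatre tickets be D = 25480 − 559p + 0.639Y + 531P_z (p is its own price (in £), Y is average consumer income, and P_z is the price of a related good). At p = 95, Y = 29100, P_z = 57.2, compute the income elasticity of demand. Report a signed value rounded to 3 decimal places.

At the given values, D = 25480 − 559(95) + 0.639(29100) + 531(57.2) = 21343.1.
∂D/∂Y = 0.639.
E = (0.639) × (29100/21343.1) = 0.87123…

0.871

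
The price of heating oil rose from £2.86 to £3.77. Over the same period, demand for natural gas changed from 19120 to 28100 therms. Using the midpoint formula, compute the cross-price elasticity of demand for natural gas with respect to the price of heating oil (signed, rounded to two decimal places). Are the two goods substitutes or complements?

1.39; substitutes

%ΔQ_{natural gas} = (28100 − 19120)/avg = 8980/23610 = 0.380347…
%ΔP_{heating oil} = (3.77 − 2.86)/avg = 0.91/3.315 = 0.274509…
E_cross = (8980/23610) / (0.91/3.315) = 1.3855…
E_cross > 0 ⇒ the goods are substitutes.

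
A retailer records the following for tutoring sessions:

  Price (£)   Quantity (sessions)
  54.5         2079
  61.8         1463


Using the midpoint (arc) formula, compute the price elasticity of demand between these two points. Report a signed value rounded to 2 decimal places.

%ΔQ = (1463 − 2079) / [(2079 + 1463)/2] = -616/1771 = -0.347826…
%ΔP = (61.8 − 54.5) / [(54.5 + 61.8)/2] = 7.3/58.15 = 0.125537…
Arc Ed = %ΔQ / %ΔP = (-616/1771) / (7.3/58.15) = -2.7706…

-2.77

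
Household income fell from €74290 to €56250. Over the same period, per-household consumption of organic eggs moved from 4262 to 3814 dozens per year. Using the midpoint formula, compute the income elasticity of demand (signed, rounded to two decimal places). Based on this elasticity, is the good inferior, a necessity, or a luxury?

%ΔQ = (3814 − 4262)/[( 4262 + 3814)/2] = -448/4038 = -0.110946…
%ΔIncome = (56250 − 74290)/[( 74290 + 56250)/2] = -18040/65270 = -0.276390…
E_income = (-448/4038) / (-18040/65270) = 0.4014…
0 < E_income < 1 ⇒ normal good, necessity.

0.40; necessity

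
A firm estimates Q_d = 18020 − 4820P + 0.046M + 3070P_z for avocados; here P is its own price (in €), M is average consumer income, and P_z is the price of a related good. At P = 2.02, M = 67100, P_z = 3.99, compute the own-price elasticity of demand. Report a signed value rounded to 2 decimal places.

-0.41

At the given values, Q_d = 18020 − 4820(2.02) + 0.046(67100) + 3070(3.99) = 23619.5.
∂Q_d/∂P = −4820.
E = (-4820) × (2.02/23619.5) = -0.4122…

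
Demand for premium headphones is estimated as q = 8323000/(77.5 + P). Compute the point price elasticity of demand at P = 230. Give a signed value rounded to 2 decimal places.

-0.75

dq/dP = −8323000/(77.5 + P)² = -88.0217. At P = 230, q = 27066.7.
Ed = (dq/dP)·(P/q) = (-88.0217) × (230/27066.7) = -0.7479…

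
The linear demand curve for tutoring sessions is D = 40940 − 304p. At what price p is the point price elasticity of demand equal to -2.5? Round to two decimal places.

96.19

Ed = −304p/(40940 − 304p). Set this equal to -2.5:
304p = 2.5·(40940 − 304p) ⇒ 304p(1 + 2.5) = 2.5·40940
p = 2.5·40940 / (304·3.5) = 96.1936…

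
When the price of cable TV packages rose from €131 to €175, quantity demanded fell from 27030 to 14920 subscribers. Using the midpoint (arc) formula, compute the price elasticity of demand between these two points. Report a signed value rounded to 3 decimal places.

%ΔQ = (14920 − 27030) / [(27030 + 14920)/2] = -12110/20975 = -0.577353…
%ΔP = (175 − 131) / [(131 + 175)/2] = 44/153 = 0.287581…
Arc Ed = %ΔQ / %ΔP = (-12110/20975) / (44/153) = -2.00761…

-2.008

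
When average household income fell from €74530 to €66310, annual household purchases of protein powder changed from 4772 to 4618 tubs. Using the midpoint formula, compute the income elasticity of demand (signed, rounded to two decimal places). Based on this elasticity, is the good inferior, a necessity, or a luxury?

0.28; necessity

%ΔQ = (4618 − 4772)/[( 4772 + 4618)/2] = -154/4695 = -0.032800…
%ΔIncome = (66310 − 74530)/[( 74530 + 66310)/2] = -8220/70420 = -0.116728…
E_income = (-154/4695) / (-8220/70420) = 0.2810…
0 < E_income < 1 ⇒ normal good, necessity.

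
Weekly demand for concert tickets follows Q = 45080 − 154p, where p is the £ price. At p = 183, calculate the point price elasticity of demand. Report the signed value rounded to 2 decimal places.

-1.67

dQ/dp = −154. At p = 183, Q = 45080 − 154(183) = 16898.
Ed = (dQ/dp)·(p/Q) = −154 × (183/16898) = -1.6677…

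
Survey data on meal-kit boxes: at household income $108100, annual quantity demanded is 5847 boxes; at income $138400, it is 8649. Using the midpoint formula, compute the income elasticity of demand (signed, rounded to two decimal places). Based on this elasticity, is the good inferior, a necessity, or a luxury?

1.57; luxury

%ΔQ = (8649 − 5847)/[( 5847 + 8649)/2] = 2802/7248 = 0.386589…
%ΔIncome = (138400 − 108100)/[( 108100 + 138400)/2] = 30300/123250 = 0.245841…
E_income = (2802/7248) / (30300/123250) = 1.5725…
E_income > 1 ⇒ normal good, luxury.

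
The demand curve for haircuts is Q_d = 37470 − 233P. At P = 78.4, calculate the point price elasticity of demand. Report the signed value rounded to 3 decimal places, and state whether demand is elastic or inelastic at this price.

dQ_d/dP = −233. At P = 78.4, Q_d = 37470 − 233(78.4) = 19202.8.
Ed = (dQ_d/dP)·(P/Q_d) = −233 × (78.4/19202.8) = -0.95127…
|Ed| = 0.951 < 1, so demand is inelastic.

-0.951; inelastic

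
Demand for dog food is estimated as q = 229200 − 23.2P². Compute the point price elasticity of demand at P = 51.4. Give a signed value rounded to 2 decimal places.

dq/dP = −2·23.2·P = -2384.96. At P = 51.4, q = 167906.528.
Ed = (dq/dP)·(P/q) = (-2384.96) × (51.4/167906.528) = -0.7300…

-0.73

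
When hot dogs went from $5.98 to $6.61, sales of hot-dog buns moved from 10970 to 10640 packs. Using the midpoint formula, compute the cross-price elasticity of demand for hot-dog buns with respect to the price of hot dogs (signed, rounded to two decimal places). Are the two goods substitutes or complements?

-0.31; complements

%ΔQ_{hot-dog buns} = (10640 − 10970)/avg = -330/10805 = -0.030541…
%ΔP_{hot dogs} = (6.61 − 5.98)/avg = 0.63/6.295 = 0.100079…
E_cross = (-330/10805) / (0.63/6.295) = -0.3051…
E_cross < 0 ⇒ the goods are complements.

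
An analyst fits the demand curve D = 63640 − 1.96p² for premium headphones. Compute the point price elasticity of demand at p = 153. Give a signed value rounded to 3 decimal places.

-5.167

dD/dp = −2·1.96·p = -599.76. At p = 153, D = 17758.36.
Ed = (dD/dp)·(p/D) = (-599.76) × (153/17758.36) = -5.16732…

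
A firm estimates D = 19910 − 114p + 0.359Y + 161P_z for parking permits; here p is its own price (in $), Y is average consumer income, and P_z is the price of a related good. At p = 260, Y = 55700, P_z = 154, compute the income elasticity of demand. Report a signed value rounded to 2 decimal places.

0.57

At the given values, D = 19910 − 114(260) + 0.359(55700) + 161(154) = 35060.3.
∂D/∂Y = 0.359.
E = (0.359) × (55700/35060.3) = 0.5703…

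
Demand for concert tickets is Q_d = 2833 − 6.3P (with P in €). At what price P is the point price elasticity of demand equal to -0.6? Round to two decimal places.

Ed = −6.3P/(2833 − 6.3P). Set this equal to -0.6:
6.3P = 0.6·(2833 − 6.3P) ⇒ 6.3P(1 + 0.6) = 0.6·2833
P = 0.6·2833 / (6.3·1.6) = 168.6309…

168.63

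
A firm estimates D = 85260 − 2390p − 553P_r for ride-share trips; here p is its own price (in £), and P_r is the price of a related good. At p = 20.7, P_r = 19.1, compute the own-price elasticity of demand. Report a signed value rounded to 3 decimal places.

At the given values, D = 85260 − 2390(20.7) − 553(19.1) = 25224.7.
∂D/∂p = −2390.
E = (-2390) × (20.7/25224.7) = -1.96129…

-1.961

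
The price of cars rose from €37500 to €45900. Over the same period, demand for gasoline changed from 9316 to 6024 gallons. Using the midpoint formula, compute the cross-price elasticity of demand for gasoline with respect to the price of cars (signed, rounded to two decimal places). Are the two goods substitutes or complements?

-2.13; complements

%ΔQ_{gasoline} = (6024 − 9316)/avg = -3292/7670 = -0.429204…
%ΔP_{cars} = (45900 − 37500)/avg = 8400/41700 = 0.201438…
E_cross = (-3292/7670) / (8400/41700) = -2.1306…
E_cross < 0 ⇒ the goods are complements.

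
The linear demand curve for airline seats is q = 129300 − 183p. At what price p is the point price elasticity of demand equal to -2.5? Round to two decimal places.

504.68

Ed = −183p/(129300 − 183p). Set this equal to -2.5:
183p = 2.5·(129300 − 183p) ⇒ 183p(1 + 2.5) = 2.5·129300
p = 2.5·129300 / (183·3.5) = 504.6838…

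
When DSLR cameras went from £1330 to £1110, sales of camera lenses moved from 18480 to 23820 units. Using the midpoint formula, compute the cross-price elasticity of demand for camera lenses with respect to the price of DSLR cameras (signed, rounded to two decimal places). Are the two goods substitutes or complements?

-1.40; complements

%ΔQ_{camera lenses} = (23820 − 18480)/avg = 5340/21150 = 0.252482…
%ΔP_{DSLR cameras} = (1110 − 1330)/avg = -220/1220 = -0.180327…
E_cross = (5340/21150) / (-220/1220) = -1.4001…
E_cross < 0 ⇒ the goods are complements.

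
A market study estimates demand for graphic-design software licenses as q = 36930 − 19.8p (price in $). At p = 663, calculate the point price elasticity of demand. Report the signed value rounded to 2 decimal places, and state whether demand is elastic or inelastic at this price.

dq/dp = −19.8. At p = 663, q = 36930 − 19.8(663) = 23802.6.
Ed = (dq/dp)·(p/q) = −19.8 × (663/23802.6) = -0.5515…
|Ed| = 0.55 < 1, so demand is inelastic.

-0.55; inelastic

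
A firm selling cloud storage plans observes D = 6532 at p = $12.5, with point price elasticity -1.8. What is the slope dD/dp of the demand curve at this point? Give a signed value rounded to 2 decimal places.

-940.61

Ed = (dD/dp)·(p/D) ⇒ dD/dp = Ed·D/p = (-1.8)·6532/12.5 = -940.608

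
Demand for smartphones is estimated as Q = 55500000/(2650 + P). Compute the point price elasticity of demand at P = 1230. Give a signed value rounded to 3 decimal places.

-0.317

dQ/dP = −55500000/(2650 + P)² = -3.68663. At P = 1230, Q = 14304.1.
Ed = (dQ/dP)·(P/Q) = (-3.68663) × (1230/14304.1) = -0.31701…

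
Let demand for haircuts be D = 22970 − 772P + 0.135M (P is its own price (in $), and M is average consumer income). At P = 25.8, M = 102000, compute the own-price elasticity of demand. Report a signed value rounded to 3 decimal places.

-1.184

At the given values, D = 22970 − 772(25.8) + 0.135(102000) = 16822.4.
∂D/∂P = −772.
E = (-772) × (25.8/16822.4) = -1.18399…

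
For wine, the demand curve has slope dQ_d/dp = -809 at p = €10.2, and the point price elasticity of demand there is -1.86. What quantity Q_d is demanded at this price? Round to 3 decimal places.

Ed = (dQ_d/dp)·(p/Q_d) ⇒ Q_d = (dQ_d/dp)·p/Ed = (-809)·10.2/(-1.86) = 4436.45161…

4436.452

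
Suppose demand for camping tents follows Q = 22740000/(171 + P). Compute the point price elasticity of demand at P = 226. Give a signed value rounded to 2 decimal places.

dQ/dP = −22740000/(171 + P)² = -144.281. At P = 226, Q = 57279.6.
Ed = (dQ/dP)·(P/Q) = (-144.281) × (226/57279.6) = -0.5692…

-0.57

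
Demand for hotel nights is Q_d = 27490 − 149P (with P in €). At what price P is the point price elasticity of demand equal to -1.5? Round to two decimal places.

Ed = −149P/(27490 − 149P). Set this equal to -1.5:
149P = 1.5·(27490 − 149P) ⇒ 149P(1 + 1.5) = 1.5·27490
P = 1.5·27490 / (149·2.5) = 110.6979…

110.70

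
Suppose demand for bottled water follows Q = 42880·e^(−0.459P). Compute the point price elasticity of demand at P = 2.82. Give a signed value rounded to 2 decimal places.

-1.29

dQ/dP = −0.459·Q = -5394.18. At P = 2.82, Q = 11752.
Ed = (dQ/dP)·(P/Q) = (-5394.18) × (2.82/11752) = -1.2943…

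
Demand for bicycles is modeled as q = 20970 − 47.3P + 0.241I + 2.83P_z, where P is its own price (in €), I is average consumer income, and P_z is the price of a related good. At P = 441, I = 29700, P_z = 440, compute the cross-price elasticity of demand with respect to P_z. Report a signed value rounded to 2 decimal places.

0.15

At the given values, q = 20970 − 47.3(441) + 0.241(29700) + 2.83(440) = 8513.6.
∂q/∂P_z = 2.83.
E = (2.83) × (440/8513.6) = 0.1462…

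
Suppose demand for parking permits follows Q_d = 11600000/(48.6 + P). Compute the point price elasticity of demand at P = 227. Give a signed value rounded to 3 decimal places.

dQ_d/dP = −11600000/(48.6 + P)² = -152.721. At P = 227, Q_d = 42090.
Ed = (dQ_d/dP)·(P/Q_d) = (-152.721) × (227/42090) = -0.82365…

-0.824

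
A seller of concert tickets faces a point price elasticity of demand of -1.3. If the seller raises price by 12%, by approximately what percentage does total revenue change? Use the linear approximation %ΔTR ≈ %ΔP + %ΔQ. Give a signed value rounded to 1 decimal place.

-3.6%

%ΔQ ≈ Ed × %ΔP = (-1.3) × (+12%) = -15.6000%
%ΔTR ≈ %ΔP + %ΔQ = (+12%) + (-15.6000%) = -3.6000%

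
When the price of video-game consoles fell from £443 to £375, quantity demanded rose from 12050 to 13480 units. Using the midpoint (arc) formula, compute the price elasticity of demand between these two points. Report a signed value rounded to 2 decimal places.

-0.67

%ΔQ = (13480 − 12050) / [(12050 + 13480)/2] = 1430/12765 = 0.112025…
%ΔP = (375 − 443) / [(443 + 375)/2] = -68/409 = -0.166259…
Arc Ed = %ΔQ / %ΔP = (1430/12765) / (-68/409) = -0.6737…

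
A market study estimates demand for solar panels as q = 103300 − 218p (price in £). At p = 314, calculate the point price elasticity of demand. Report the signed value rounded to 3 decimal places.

dq/dp = −218. At p = 314, q = 103300 − 218(314) = 34848.
Ed = (dq/dp)·(p/q) = −218 × (314/34848) = -1.96430…

-1.964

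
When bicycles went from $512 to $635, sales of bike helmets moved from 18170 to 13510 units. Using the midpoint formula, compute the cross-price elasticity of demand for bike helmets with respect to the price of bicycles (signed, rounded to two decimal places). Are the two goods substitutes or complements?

-1.37; complements

%ΔQ_{bike helmets} = (13510 − 18170)/avg = -4660/15840 = -0.294191…
%ΔP_{bicycles} = (635 − 512)/avg = 123/573.5 = 0.214472…
E_cross = (-4660/15840) / (123/573.5) = -1.3716…
E_cross < 0 ⇒ the goods are complements.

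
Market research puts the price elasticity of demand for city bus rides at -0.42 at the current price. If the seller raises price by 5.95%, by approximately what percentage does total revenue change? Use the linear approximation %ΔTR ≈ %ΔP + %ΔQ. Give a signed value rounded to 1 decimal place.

%ΔQ ≈ Ed × %ΔP = (-0.42) × (+5.95%) = -2.4990%
%ΔTR ≈ %ΔP + %ΔQ = (+5.95%) + (-2.4990%) = +3.4510%

+3.5%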